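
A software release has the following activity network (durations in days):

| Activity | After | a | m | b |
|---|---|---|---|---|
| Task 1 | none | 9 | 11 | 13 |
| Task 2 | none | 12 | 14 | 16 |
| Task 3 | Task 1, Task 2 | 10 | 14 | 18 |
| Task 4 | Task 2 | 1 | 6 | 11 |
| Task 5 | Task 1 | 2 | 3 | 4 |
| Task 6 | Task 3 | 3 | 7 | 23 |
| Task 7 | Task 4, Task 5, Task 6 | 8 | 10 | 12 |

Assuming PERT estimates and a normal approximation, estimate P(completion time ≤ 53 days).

te_Task 1 = (9 + 4·11 + 13)/6 = 66/6 = 11; σ²_Task 1 = ((13−9)/6)² = 0.444
te_Task 2 = (12 + 4·14 + 16)/6 = 84/6 = 14; σ²_Task 2 = ((16−12)/6)² = 0.444
te_Task 3 = (10 + 4·14 + 18)/6 = 84/6 = 14; σ²_Task 3 = ((18−10)/6)² = 1.778
te_Task 4 = (1 + 4·6 + 11)/6 = 36/6 = 6; σ²_Task 4 = ((11−1)/6)² = 2.778
te_Task 5 = (2 + 4·3 + 4)/6 = 18/6 = 3; σ²_Task 5 = ((4−2)/6)² = 0.111
te_Task 6 = (3 + 4·7 + 23)/6 = 54/6 = 9; σ²_Task 6 = ((23−3)/6)² = 11.111
te_Task 7 = (8 + 4·10 + 12)/6 = 60/6 = 10; σ²_Task 7 = ((12−8)/6)² = 0.444

Forward pass:
ES_Task 1 = 0; EF_Task 1 = 11
ES_Task 2 = 0; EF_Task 2 = 14
ES_Task 3 = max(EF_Task 1=11, EF_Task 2=14) = 14; EF_Task 3 = 14+14 = 28
ES_Task 4 = 14; EF_Task 4 = 14+6 = 20
ES_Task 5 = 11; EF_Task 5 = 11+3 = 14
ES_Task 6 = 28; EF_Task 6 = 28+9 = 37
ES_Task 7 = max(EF_Task 4=20, EF_Task 5=14, EF_Task 6=37) = 37; EF_Task 7 = 37+10 = 47
Expected project duration μ = 47 days. Critical path: Task 2 → Task 3 → Task 6 → Task 7.

Variance along critical path = 0.444 + 1.778 + 11.111 + 0.444 = 13.778; σ = √13.778 = 3.712 days.
Z = (53 − 47) / 3.712 = 1.616
P(T ≤ 53) = Φ(1.616) ≈ 0.947

0.947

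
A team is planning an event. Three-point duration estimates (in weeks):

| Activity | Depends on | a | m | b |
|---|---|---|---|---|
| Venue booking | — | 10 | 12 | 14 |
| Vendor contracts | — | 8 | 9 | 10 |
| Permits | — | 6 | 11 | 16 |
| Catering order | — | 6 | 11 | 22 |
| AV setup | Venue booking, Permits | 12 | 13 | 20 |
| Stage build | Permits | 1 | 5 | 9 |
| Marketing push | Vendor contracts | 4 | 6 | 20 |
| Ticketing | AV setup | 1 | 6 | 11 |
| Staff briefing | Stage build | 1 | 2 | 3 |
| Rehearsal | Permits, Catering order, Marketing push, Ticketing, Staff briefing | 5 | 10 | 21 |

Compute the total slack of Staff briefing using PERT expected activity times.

14 weeks

te_Venue booking = (10 + 4·12 + 14)/6 = 72/6 = 12
te_Vendor contracts = (8 + 4·9 + 10)/6 = 54/6 = 9
te_Permits = (6 + 4·11 + 16)/6 = 66/6 = 11
te_Catering order = (6 + 4·11 + 22)/6 = 72/6 = 12
te_AV setup = (12 + 4·13 + 20)/6 = 84/6 = 14
te_Stage build = (1 + 4·5 + 9)/6 = 30/6 = 5
te_Marketing push = (4 + 4·6 + 20)/6 = 48/6 = 8
te_Ticketing = (1 + 4·6 + 11)/6 = 36/6 = 6
te_Staff briefing = (1 + 4·2 + 3)/6 = 12/6 = 2
te_Rehearsal = (5 + 4·10 + 21)/6 = 66/6 = 11

Forward pass:
ES_Venue booking = 0; EF_Venue booking = 12
ES_Vendor contracts = 0; EF_Vendor contracts = 9
ES_Permits = 0; EF_Permits = 11
ES_Catering order = 0; EF_Catering order = 12
ES_AV setup = max(EF_Venue booking=12, EF_Permits=11) = 12; EF_AV setup = 12+14 = 26
ES_Stage build = 11; EF_Stage build = 11+5 = 16
ES_Marketing push = 9; EF_Marketing push = 9+8 = 17
ES_Ticketing = 26; EF_Ticketing = 26+6 = 32
ES_Staff briefing = 16; EF_Staff briefing = 16+2 = 18
ES_Rehearsal = max(EF_Permits=11, EF_Catering order=12, EF_Marketing push=17, EF_Ticketing=32, EF_Staff briefing=18) = 32; EF_Rehearsal = 32+11 = 43
Expected project duration μ = 43 weeks. Critical path: Venue booking → AV setup → Ticketing → Rehearsal.

Backward pass:
LF_Rehearsal = 43; LS_Rehearsal = 43−11 = 32
LF_Staff briefing = LS_Rehearsal = 32; LS_Staff briefing = 32−2 = 30
LF_Ticketing = LS_Rehearsal = 32; LS_Ticketing = 32−6 = 26
LF_Marketing push = LS_Rehearsal = 32; LS_Marketing push = 32−8 = 24
LF_Stage build = LS_Staff briefing = 30; LS_Stage build = 30−5 = 25
LF_AV setup = LS_Ticketing = 26; LS_AV setup = 26−14 = 12
LF_Catering order = LS_Rehearsal = 32; LS_Catering order = 32−12 = 20
LF_Permits = min(LS_AV setup=12, LS_Stage build=25, LS_Rehearsal=32) = 12; LS_Permits = 12−11 = 1
LF_Vendor contracts = LS_Marketing push = 24; LS_Vendor contracts = 24−9 = 15
LF_Venue booking = LS_AV setup = 12; LS_Venue booking = 12−12 = 0
Slack_Staff briefing = LS_Staff briefing − ES_Staff briefing = 30 − 16 = 14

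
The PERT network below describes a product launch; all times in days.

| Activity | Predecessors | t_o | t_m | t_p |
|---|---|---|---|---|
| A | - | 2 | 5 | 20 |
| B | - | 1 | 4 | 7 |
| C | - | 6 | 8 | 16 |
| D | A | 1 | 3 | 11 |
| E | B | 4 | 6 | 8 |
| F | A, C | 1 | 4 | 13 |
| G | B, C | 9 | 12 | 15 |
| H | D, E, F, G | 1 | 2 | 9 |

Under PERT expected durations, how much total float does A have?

9 days

te_A = (2 + 4·5 + 20)/6 = 42/6 = 7
te_B = (1 + 4·4 + 7)/6 = 24/6 = 4
te_C = (6 + 4·8 + 16)/6 = 54/6 = 9
te_D = (1 + 4·3 + 11)/6 = 24/6 = 4
te_E = (4 + 4·6 + 8)/6 = 36/6 = 6
te_F = (1 + 4·4 + 13)/6 = 30/6 = 5
te_G = (9 + 4·12 + 15)/6 = 72/6 = 12
te_H = (1 + 4·2 + 9)/6 = 18/6 = 3

Forward pass:
ES_A = 0; EF_A = 7
ES_B = 0; EF_B = 4
ES_C = 0; EF_C = 9
ES_D = 7; EF_D = 7+4 = 11
ES_E = 4; EF_E = 4+6 = 10
ES_F = max(EF_A=7, EF_C=9) = 9; EF_F = 9+5 = 14
ES_G = max(EF_B=4, EF_C=9) = 9; EF_G = 9+12 = 21
ES_H = max(EF_D=11, EF_E=10, EF_F=14, EF_G=21) = 21; EF_H = 21+3 = 24
Expected project duration μ = 24 days. Critical path: C → G → H.

Backward pass:
LF_H = 24; LS_H = 24−3 = 21
LF_G = LS_H = 21; LS_G = 21−12 = 9
LF_F = LS_H = 21; LS_F = 21−5 = 16
LF_E = LS_H = 21; LS_E = 21−6 = 15
LF_D = LS_H = 21; LS_D = 21−4 = 17
LF_C = min(LS_F=16, LS_G=9) = 9; LS_C = 9−9 = 0
LF_B = min(LS_E=15, LS_G=9) = 9; LS_B = 9−4 = 5
LF_A = min(LS_D=17, LS_F=16) = 16; LS_A = 16−7 = 9
Slack_A = LS_A − ES_A = 9 − 0 = 9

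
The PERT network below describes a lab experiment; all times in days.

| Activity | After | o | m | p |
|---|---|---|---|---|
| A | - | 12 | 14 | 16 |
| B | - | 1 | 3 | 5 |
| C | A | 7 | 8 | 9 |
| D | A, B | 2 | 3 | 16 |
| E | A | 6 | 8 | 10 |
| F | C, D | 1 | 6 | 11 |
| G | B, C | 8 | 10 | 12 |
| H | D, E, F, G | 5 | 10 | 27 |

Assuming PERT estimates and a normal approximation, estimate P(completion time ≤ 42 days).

0.299

te_A = (12 + 4·14 + 16)/6 = 84/6 = 14; σ²_A = ((16−12)/6)² = 0.444
te_B = (1 + 4·3 + 5)/6 = 18/6 = 3; σ²_B = ((5−1)/6)² = 0.444
te_C = (7 + 4·8 + 9)/6 = 48/6 = 8; σ²_C = ((9−7)/6)² = 0.111
te_D = (2 + 4·3 + 16)/6 = 30/6 = 5; σ²_D = ((16−2)/6)² = 5.444
te_E = (6 + 4·8 + 10)/6 = 48/6 = 8; σ²_E = ((10−6)/6)² = 0.444
te_F = (1 + 4·6 + 11)/6 = 36/6 = 6; σ²_F = ((11−1)/6)² = 2.778
te_G = (8 + 4·10 + 12)/6 = 60/6 = 10; σ²_G = ((12−8)/6)² = 0.444
te_H = (5 + 4·10 + 27)/6 = 72/6 = 12; σ²_H = ((27−5)/6)² = 13.444

Forward pass:
ES_A = 0; EF_A = 14
ES_B = 0; EF_B = 3
ES_C = 14; EF_C = 14+8 = 22
ES_D = max(EF_A=14, EF_B=3) = 14; EF_D = 14+5 = 19
ES_E = 14; EF_E = 14+8 = 22
ES_F = max(EF_C=22, EF_D=19) = 22; EF_F = 22+6 = 28
ES_G = max(EF_B=3, EF_C=22) = 22; EF_G = 22+10 = 32
ES_H = max(EF_D=19, EF_E=22, EF_F=28, EF_G=32) = 32; EF_H = 32+12 = 44
Expected project duration μ = 44 days. Critical path: A → C → G → H.

Variance along critical path = 0.444 + 0.111 + 0.444 + 13.444 = 14.444; σ = √14.444 = 3.801 days.
Z = (42 − 44) / 3.801 = -0.526
P(T ≤ 42) = Φ(-0.526) ≈ 0.299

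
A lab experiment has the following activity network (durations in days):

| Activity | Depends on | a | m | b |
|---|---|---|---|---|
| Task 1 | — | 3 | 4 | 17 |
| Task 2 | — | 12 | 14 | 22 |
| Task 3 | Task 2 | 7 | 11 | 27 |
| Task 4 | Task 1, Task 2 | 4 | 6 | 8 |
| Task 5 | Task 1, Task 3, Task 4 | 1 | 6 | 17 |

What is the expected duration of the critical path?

te_Task 1 = (3 + 4·4 + 17)/6 = 36/6 = 6
te_Task 2 = (12 + 4·14 + 22)/6 = 90/6 = 15
te_Task 3 = (7 + 4·11 + 27)/6 = 78/6 = 13
te_Task 4 = (4 + 4·6 + 8)/6 = 36/6 = 6
te_Task 5 = (1 + 4·6 + 17)/6 = 42/6 = 7

Forward pass:
ES_Task 1 = 0; EF_Task 1 = 6
ES_Task 2 = 0; EF_Task 2 = 15
ES_Task 3 = 15; EF_Task 3 = 15+13 = 28
ES_Task 4 = max(EF_Task 1=6, EF_Task 2=15) = 15; EF_Task 4 = 15+6 = 21
ES_Task 5 = max(EF_Task 1=6, EF_Task 3=28, EF_Task 4=21) = 28; EF_Task 5 = 28+7 = 35
Expected project duration μ = 35 days. Critical path: Task 2 → Task 3 → Task 5.

35 days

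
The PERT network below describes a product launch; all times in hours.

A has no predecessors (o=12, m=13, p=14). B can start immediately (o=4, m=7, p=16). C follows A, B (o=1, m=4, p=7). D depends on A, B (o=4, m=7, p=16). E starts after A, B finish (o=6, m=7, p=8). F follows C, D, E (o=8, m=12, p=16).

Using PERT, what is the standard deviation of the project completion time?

2.43 hours

te_A = (12 + 4·13 + 14)/6 = 78/6 = 13; σ²_A = ((14−12)/6)² = 0.111
te_B = (4 + 4·7 + 16)/6 = 48/6 = 8; σ²_B = ((16−4)/6)² = 4.000
te_C = (1 + 4·4 + 7)/6 = 24/6 = 4; σ²_C = ((7−1)/6)² = 1.000
te_D = (4 + 4·7 + 16)/6 = 48/6 = 8; σ²_D = ((16−4)/6)² = 4.000
te_E = (6 + 4·7 + 8)/6 = 42/6 = 7; σ²_E = ((8−6)/6)² = 0.111
te_F = (8 + 4·12 + 16)/6 = 72/6 = 12; σ²_F = ((16−8)/6)² = 1.778

Forward pass:
ES_A = 0; EF_A = 13
ES_B = 0; EF_B = 8
ES_C = max(EF_A=13, EF_B=8) = 13; EF_C = 13+4 = 17
ES_D = max(EF_A=13, EF_B=8) = 13; EF_D = 13+8 = 21
ES_E = max(EF_A=13, EF_B=8) = 13; EF_E = 13+7 = 20
ES_F = max(EF_C=17, EF_D=21, EF_E=20) = 21; EF_F = 21+12 = 33
Expected project duration μ = 33 hours. Critical path: A → D → F.

Variance along critical path = 0.111 + 4.000 + 1.778 = 5.889
σ = √5.889 = 2.427 hours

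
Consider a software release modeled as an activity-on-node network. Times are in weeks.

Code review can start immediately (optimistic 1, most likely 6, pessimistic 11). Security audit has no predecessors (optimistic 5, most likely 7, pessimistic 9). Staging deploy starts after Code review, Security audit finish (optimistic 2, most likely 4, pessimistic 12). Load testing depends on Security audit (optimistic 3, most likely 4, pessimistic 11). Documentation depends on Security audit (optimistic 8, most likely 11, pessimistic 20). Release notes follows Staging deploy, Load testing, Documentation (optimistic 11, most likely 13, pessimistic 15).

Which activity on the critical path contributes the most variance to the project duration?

te_Code review = (1 + 4·6 + 11)/6 = 36/6 = 6; σ²_Code review = ((11−1)/6)² = 2.778
te_Security audit = (5 + 4·7 + 9)/6 = 42/6 = 7; σ²_Security audit = ((9−5)/6)² = 0.444
te_Staging deploy = (2 + 4·4 + 12)/6 = 30/6 = 5; σ²_Staging deploy = ((12−2)/6)² = 2.778
te_Load testing = (3 + 4·4 + 11)/6 = 30/6 = 5; σ²_Load testing = ((11−3)/6)² = 1.778
te_Documentation = (8 + 4·11 + 20)/6 = 72/6 = 12; σ²_Documentation = ((20−8)/6)² = 4.000
te_Release notes = (11 + 4·13 + 15)/6 = 78/6 = 13; σ²_Release notes = ((15−11)/6)² = 0.444

Forward pass:
ES_Code review = 0; EF_Code review = 6
ES_Security audit = 0; EF_Security audit = 7
ES_Staging deploy = max(EF_Code review=6, EF_Security audit=7) = 7; EF_Staging deploy = 7+5 = 12
ES_Load testing = 7; EF_Load testing = 7+5 = 12
ES_Documentation = 7; EF_Documentation = 7+12 = 19
ES_Release notes = max(EF_Staging deploy=12, EF_Load testing=12, EF_Documentation=19) = 19; EF_Release notes = 19+13 = 32
Expected project duration μ = 32 weeks. Critical path: Security audit → Documentation → Release notes.

Variances on critical path: σ²_Security audit=0.444, σ²_Documentation=4.000, σ²_Release notes=0.444.
Largest is σ²_Documentation = 4.000.

Documentation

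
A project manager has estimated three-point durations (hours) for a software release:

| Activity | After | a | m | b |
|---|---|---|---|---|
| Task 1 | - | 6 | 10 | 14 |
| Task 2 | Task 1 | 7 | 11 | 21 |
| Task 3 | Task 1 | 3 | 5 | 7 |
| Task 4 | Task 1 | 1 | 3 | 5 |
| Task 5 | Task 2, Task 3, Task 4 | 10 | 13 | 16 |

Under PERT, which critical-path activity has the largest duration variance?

Task 2

te_Task 1 = (6 + 4·10 + 14)/6 = 60/6 = 10; σ²_Task 1 = ((14−6)/6)² = 1.778
te_Task 2 = (7 + 4·11 + 21)/6 = 72/6 = 12; σ²_Task 2 = ((21−7)/6)² = 5.444
te_Task 3 = (3 + 4·5 + 7)/6 = 30/6 = 5; σ²_Task 3 = ((7−3)/6)² = 0.444
te_Task 4 = (1 + 4·3 + 5)/6 = 18/6 = 3; σ²_Task 4 = ((5−1)/6)² = 0.444
te_Task 5 = (10 + 4·13 + 16)/6 = 78/6 = 13; σ²_Task 5 = ((16−10)/6)² = 1.000

Forward pass:
ES_Task 1 = 0; EF_Task 1 = 10
ES_Task 2 = 10; EF_Task 2 = 10+12 = 22
ES_Task 3 = 10; EF_Task 3 = 10+5 = 15
ES_Task 4 = 10; EF_Task 4 = 10+3 = 13
ES_Task 5 = max(EF_Task 2=22, EF_Task 3=15, EF_Task 4=13) = 22; EF_Task 5 = 22+13 = 35
Expected project duration μ = 35 hours. Critical path: Task 1 → Task 2 → Task 5.

Variances on critical path: σ²_Task 1=1.778, σ²_Task 2=5.444, σ²_Task 5=1.000.
Largest is σ²_Task 2 = 5.444.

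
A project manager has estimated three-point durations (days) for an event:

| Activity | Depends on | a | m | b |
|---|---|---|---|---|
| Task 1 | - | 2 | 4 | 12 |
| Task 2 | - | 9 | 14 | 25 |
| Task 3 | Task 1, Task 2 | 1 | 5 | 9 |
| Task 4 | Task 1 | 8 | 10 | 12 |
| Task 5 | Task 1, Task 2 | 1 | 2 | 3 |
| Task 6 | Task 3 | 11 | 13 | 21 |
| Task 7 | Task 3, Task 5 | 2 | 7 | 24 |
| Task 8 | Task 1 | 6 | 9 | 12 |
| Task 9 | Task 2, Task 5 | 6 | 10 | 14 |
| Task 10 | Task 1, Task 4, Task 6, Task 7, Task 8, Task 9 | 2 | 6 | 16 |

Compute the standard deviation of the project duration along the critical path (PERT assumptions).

te_Task 1 = (2 + 4·4 + 12)/6 = 30/6 = 5; σ²_Task 1 = ((12−2)/6)² = 2.778
te_Task 2 = (9 + 4·14 + 25)/6 = 90/6 = 15; σ²_Task 2 = ((25−9)/6)² = 7.111
te_Task 3 = (1 + 4·5 + 9)/6 = 30/6 = 5; σ²_Task 3 = ((9−1)/6)² = 1.778
te_Task 4 = (8 + 4·10 + 12)/6 = 60/6 = 10; σ²_Task 4 = ((12−8)/6)² = 0.444
te_Task 5 = (1 + 4·2 + 3)/6 = 12/6 = 2; σ²_Task 5 = ((3−1)/6)² = 0.111
te_Task 6 = (11 + 4·13 + 21)/6 = 84/6 = 14; σ²_Task 6 = ((21−11)/6)² = 2.778
te_Task 7 = (2 + 4·7 + 24)/6 = 54/6 = 9; σ²_Task 7 = ((24−2)/6)² = 13.444
te_Task 8 = (6 + 4·9 + 12)/6 = 54/6 = 9; σ²_Task 8 = ((12−6)/6)² = 1.000
te_Task 9 = (6 + 4·10 + 14)/6 = 60/6 = 10; σ²_Task 9 = ((14−6)/6)² = 1.778
te_Task 10 = (2 + 4·6 + 16)/6 = 42/6 = 7; σ²_Task 10 = ((16−2)/6)² = 5.444

Forward pass:
ES_Task 1 = 0; EF_Task 1 = 5
ES_Task 2 = 0; EF_Task 2 = 15
ES_Task 3 = max(EF_Task 1=5, EF_Task 2=15) = 15; EF_Task 3 = 15+5 = 20
ES_Task 4 = 5; EF_Task 4 = 5+10 = 15
ES_Task 5 = max(EF_Task 1=5, EF_Task 2=15) = 15; EF_Task 5 = 15+2 = 17
ES_Task 6 = 20; EF_Task 6 = 20+14 = 34
ES_Task 7 = max(EF_Task 3=20, EF_Task 5=17) = 20; EF_Task 7 = 20+9 = 29
ES_Task 8 = 5; EF_Task 8 = 5+9 = 14
ES_Task 9 = max(EF_Task 2=15, EF_Task 5=17) = 17; EF_Task 9 = 17+10 = 27
ES_Task 10 = max(EF_Task 1=5, EF_Task 4=15, EF_Task 6=34, EF_Task 7=29, EF_Task 8=14, EF_Task 9=27) = 34; EF_Task 10 = 34+7 = 41
Expected project duration μ = 41 days. Critical path: Task 2 → Task 3 → Task 6 → Task 10.

Variance along critical path = 7.111 + 1.778 + 2.778 + 5.444 = 17.111
σ = √17.111 = 4.137 days

4.14 days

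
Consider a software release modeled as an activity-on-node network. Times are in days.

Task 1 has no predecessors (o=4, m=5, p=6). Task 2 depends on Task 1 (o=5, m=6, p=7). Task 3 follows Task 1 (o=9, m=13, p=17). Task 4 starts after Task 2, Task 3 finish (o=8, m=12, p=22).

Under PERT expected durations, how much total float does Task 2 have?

7 days

te_Task 1 = (4 + 4·5 + 6)/6 = 30/6 = 5
te_Task 2 = (5 + 4·6 + 7)/6 = 36/6 = 6
te_Task 3 = (9 + 4·13 + 17)/6 = 78/6 = 13
te_Task 4 = (8 + 4·12 + 22)/6 = 78/6 = 13

Forward pass:
ES_Task 1 = 0; EF_Task 1 = 5
ES_Task 2 = 5; EF_Task 2 = 5+6 = 11
ES_Task 3 = 5; EF_Task 3 = 5+13 = 18
ES_Task 4 = max(EF_Task 2=11, EF_Task 3=18) = 18; EF_Task 4 = 18+13 = 31
Expected project duration μ = 31 days. Critical path: Task 1 → Task 3 → Task 4.

Backward pass:
LF_Task 4 = 31; LS_Task 4 = 31−13 = 18
LF_Task 3 = LS_Task 4 = 18; LS_Task 3 = 18−13 = 5
LF_Task 2 = LS_Task 4 = 18; LS_Task 2 = 18−6 = 12
LF_Task 1 = min(LS_Task 2=12, LS_Task 3=5) = 5; LS_Task 1 = 5−5 = 0
Slack_Task 2 = LS_Task 2 − ES_Task 2 = 12 − 5 = 7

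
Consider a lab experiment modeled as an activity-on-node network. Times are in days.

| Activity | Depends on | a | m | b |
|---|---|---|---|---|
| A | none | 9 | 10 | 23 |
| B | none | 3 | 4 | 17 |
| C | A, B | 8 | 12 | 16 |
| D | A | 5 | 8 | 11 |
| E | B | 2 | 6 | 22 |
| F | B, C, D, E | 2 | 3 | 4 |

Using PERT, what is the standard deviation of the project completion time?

2.71 days

te_A = (9 + 4·10 + 23)/6 = 72/6 = 12; σ²_A = ((23−9)/6)² = 5.444
te_B = (3 + 4·4 + 17)/6 = 36/6 = 6; σ²_B = ((17−3)/6)² = 5.444
te_C = (8 + 4·12 + 16)/6 = 72/6 = 12; σ²_C = ((16−8)/6)² = 1.778
te_D = (5 + 4·8 + 11)/6 = 48/6 = 8; σ²_D = ((11−5)/6)² = 1.000
te_E = (2 + 4·6 + 22)/6 = 48/6 = 8; σ²_E = ((22−2)/6)² = 11.111
te_F = (2 + 4·3 + 4)/6 = 18/6 = 3; σ²_F = ((4−2)/6)² = 0.111

Forward pass:
ES_A = 0; EF_A = 12
ES_B = 0; EF_B = 6
ES_C = max(EF_A=12, EF_B=6) = 12; EF_C = 12+12 = 24
ES_D = 12; EF_D = 12+8 = 20
ES_E = 6; EF_E = 6+8 = 14
ES_F = max(EF_B=6, EF_C=24, EF_D=20, EF_E=14) = 24; EF_F = 24+3 = 27
Expected project duration μ = 27 days. Critical path: A → C → F.

Variance along critical path = 5.444 + 1.778 + 0.111 = 7.333
σ = √7.333 = 2.708 days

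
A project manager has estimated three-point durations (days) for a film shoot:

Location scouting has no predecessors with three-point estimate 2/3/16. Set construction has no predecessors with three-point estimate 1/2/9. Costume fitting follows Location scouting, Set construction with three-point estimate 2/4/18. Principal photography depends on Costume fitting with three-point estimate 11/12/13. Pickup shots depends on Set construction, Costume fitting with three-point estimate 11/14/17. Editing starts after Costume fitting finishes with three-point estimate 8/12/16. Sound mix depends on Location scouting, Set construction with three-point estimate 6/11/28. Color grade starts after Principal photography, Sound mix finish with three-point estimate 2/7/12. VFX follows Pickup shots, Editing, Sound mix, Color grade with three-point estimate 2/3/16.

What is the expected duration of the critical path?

35 days

te_Location scouting = (2 + 4·3 + 16)/6 = 30/6 = 5
te_Set construction = (1 + 4·2 + 9)/6 = 18/6 = 3
te_Costume fitting = (2 + 4·4 + 18)/6 = 36/6 = 6
te_Principal photography = (11 + 4·12 + 13)/6 = 72/6 = 12
te_Pickup shots = (11 + 4·14 + 17)/6 = 84/6 = 14
te_Editing = (8 + 4·12 + 16)/6 = 72/6 = 12
te_Sound mix = (6 + 4·11 + 28)/6 = 78/6 = 13
te_Color grade = (2 + 4·7 + 12)/6 = 42/6 = 7
te_VFX = (2 + 4·3 + 16)/6 = 30/6 = 5

Forward pass:
ES_Location scouting = 0; EF_Location scouting = 5
ES_Set construction = 0; EF_Set construction = 3
ES_Costume fitting = max(EF_Location scouting=5, EF_Set construction=3) = 5; EF_Costume fitting = 5+6 = 11
ES_Principal photography = 11; EF_Principal photography = 11+12 = 23
ES_Pickup shots = max(EF_Set construction=3, EF_Costume fitting=11) = 11; EF_Pickup shots = 11+14 = 25
ES_Editing = 11; EF_Editing = 11+12 = 23
ES_Sound mix = max(EF_Location scouting=5, EF_Set construction=3) = 5; EF_Sound mix = 5+13 = 18
ES_Color grade = max(EF_Principal photography=23, EF_Sound mix=18) = 23; EF_Color grade = 23+7 = 30
ES_VFX = max(EF_Pickup shots=25, EF_Editing=23, EF_Sound mix=18, EF_Color grade=30) = 30; EF_VFX = 30+5 = 35
Expected project duration μ = 35 days. Critical path: Location scouting → Costume fitting → Principal photography → Color grade → VFX.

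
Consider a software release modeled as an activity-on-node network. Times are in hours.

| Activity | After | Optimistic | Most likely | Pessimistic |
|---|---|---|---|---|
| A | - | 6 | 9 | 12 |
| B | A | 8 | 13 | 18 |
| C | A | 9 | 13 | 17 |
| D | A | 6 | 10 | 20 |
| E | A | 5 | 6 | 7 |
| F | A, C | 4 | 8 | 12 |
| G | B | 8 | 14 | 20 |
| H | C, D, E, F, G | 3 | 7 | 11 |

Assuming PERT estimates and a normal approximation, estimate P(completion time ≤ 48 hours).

te_A = (6 + 4·9 + 12)/6 = 54/6 = 9; σ²_A = ((12−6)/6)² = 1.000
te_B = (8 + 4·13 + 18)/6 = 78/6 = 13; σ²_B = ((18−8)/6)² = 2.778
te_C = (9 + 4·13 + 17)/6 = 78/6 = 13; σ²_C = ((17−9)/6)² = 1.778
te_D = (6 + 4·10 + 20)/6 = 66/6 = 11; σ²_D = ((20−6)/6)² = 5.444
te_E = (5 + 4·6 + 7)/6 = 36/6 = 6; σ²_E = ((7−5)/6)² = 0.111
te_F = (4 + 4·8 + 12)/6 = 48/6 = 8; σ²_F = ((12−4)/6)² = 1.778
te_G = (8 + 4·14 + 20)/6 = 84/6 = 14; σ²_G = ((20−8)/6)² = 4.000
te_H = (3 + 4·7 + 11)/6 = 42/6 = 7; σ²_H = ((11−3)/6)² = 1.778

Forward pass:
ES_A = 0; EF_A = 9
ES_B = 9; EF_B = 9+13 = 22
ES_C = 9; EF_C = 9+13 = 22
ES_D = 9; EF_D = 9+11 = 20
ES_E = 9; EF_E = 9+6 = 15
ES_F = max(EF_A=9, EF_C=22) = 22; EF_F = 22+8 = 30
ES_G = 22; EF_G = 22+14 = 36
ES_H = max(EF_C=22, EF_D=20, EF_E=15, EF_F=30, EF_G=36) = 36; EF_H = 36+7 = 43
Expected project duration μ = 43 hours. Critical path: A → B → G → H.

Variance along critical path = 1.000 + 2.778 + 4.000 + 1.778 = 9.556; σ = √9.556 = 3.091 hours.
Z = (48 − 43) / 3.091 = 1.617
P(T ≤ 48) = Φ(1.617) ≈ 0.947

0.947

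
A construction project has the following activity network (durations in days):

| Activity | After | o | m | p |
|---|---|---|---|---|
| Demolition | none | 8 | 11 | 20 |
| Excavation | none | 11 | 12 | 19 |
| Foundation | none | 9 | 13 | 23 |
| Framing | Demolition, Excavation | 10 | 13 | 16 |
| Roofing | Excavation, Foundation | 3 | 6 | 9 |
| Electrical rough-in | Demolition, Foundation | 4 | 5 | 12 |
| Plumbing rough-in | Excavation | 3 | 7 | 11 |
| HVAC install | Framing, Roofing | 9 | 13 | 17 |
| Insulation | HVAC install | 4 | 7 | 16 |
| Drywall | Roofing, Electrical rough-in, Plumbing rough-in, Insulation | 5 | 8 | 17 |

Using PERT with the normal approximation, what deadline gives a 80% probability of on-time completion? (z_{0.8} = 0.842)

59.0 days

te_Demolition = (8 + 4·11 + 20)/6 = 72/6 = 12; σ²_Demolition = ((20−8)/6)² = 4.000
te_Excavation = (11 + 4·12 + 19)/6 = 78/6 = 13; σ²_Excavation = ((19−11)/6)² = 1.778
te_Foundation = (9 + 4·13 + 23)/6 = 84/6 = 14; σ²_Foundation = ((23−9)/6)² = 5.444
te_Framing = (10 + 4·13 + 16)/6 = 78/6 = 13; σ²_Framing = ((16−10)/6)² = 1.000
te_Roofing = (3 + 4·6 + 9)/6 = 36/6 = 6; σ²_Roofing = ((9−3)/6)² = 1.000
te_Electrical rough-in = (4 + 4·5 + 12)/6 = 36/6 = 6; σ²_Electrical rough-in = ((12−4)/6)² = 1.778
te_Plumbing rough-in = (3 + 4·7 + 11)/6 = 42/6 = 7; σ²_Plumbing rough-in = ((11−3)/6)² = 1.778
te_HVAC install = (9 + 4·13 + 17)/6 = 78/6 = 13; σ²_HVAC install = ((17−9)/6)² = 1.778
te_Insulation = (4 + 4·7 + 16)/6 = 48/6 = 8; σ²_Insulation = ((16−4)/6)² = 4.000
te_Drywall = (5 + 4·8 + 17)/6 = 54/6 = 9; σ²_Drywall = ((17−5)/6)² = 4.000

Forward pass:
ES_Demolition = 0; EF_Demolition = 12
ES_Excavation = 0; EF_Excavation = 13
ES_Foundation = 0; EF_Foundation = 14
ES_Framing = max(EF_Demolition=12, EF_Excavation=13) = 13; EF_Framing = 13+13 = 26
ES_Roofing = max(EF_Excavation=13, EF_Foundation=14) = 14; EF_Roofing = 14+6 = 20
ES_Electrical rough-in = max(EF_Demolition=12, EF_Foundation=14) = 14; EF_Electrical rough-in = 14+6 = 20
ES_Plumbing rough-in = 13; EF_Plumbing rough-in = 13+7 = 20
ES_HVAC install = max(EF_Framing=26, EF_Roofing=20) = 26; EF_HVAC install = 26+13 = 39
ES_Insulation = 39; EF_Insulation = 39+8 = 47
ES_Drywall = max(EF_Roofing=20, EF_Electrical rough-in=20, EF_Plumbing rough-in=20, EF_Insulation=47) = 47; EF_Drywall = 47+9 = 56
Expected project duration μ = 56 days. Critical path: Excavation → Framing → HVAC install → Insulation → Drywall.

Variance along critical path = 1.778 + 1.000 + 1.778 + 4.000 + 4.000 = 12.556; σ = 3.543 days.
D = μ + z·σ = 56 + 0.842·3.543 = 59.0 days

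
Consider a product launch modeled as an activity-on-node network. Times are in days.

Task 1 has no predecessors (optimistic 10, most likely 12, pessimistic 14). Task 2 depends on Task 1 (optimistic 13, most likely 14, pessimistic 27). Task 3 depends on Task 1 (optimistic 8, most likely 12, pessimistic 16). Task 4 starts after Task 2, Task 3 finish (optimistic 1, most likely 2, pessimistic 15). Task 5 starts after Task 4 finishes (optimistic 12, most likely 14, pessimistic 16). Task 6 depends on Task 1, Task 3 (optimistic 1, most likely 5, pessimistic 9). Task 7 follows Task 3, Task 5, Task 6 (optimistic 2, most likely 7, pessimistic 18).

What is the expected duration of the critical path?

te_Task 1 = (10 + 4·12 + 14)/6 = 72/6 = 12
te_Task 2 = (13 + 4·14 + 27)/6 = 96/6 = 16
te_Task 3 = (8 + 4·12 + 16)/6 = 72/6 = 12
te_Task 4 = (1 + 4·2 + 15)/6 = 24/6 = 4
te_Task 5 = (12 + 4·14 + 16)/6 = 84/6 = 14
te_Task 6 = (1 + 4·5 + 9)/6 = 30/6 = 5
te_Task 7 = (2 + 4·7 + 18)/6 = 48/6 = 8

Forward pass:
ES_Task 1 = 0; EF_Task 1 = 12
ES_Task 2 = 12; EF_Task 2 = 12+16 = 28
ES_Task 3 = 12; EF_Task 3 = 12+12 = 24
ES_Task 4 = max(EF_Task 2=28, EF_Task 3=24) = 28; EF_Task 4 = 28+4 = 32
ES_Task 5 = 32; EF_Task 5 = 32+14 = 46
ES_Task 6 = max(EF_Task 1=12, EF_Task 3=24) = 24; EF_Task 6 = 24+5 = 29
ES_Task 7 = max(EF_Task 3=24, EF_Task 5=46, EF_Task 6=29) = 46; EF_Task 7 = 46+8 = 54
Expected project duration μ = 54 days. Critical path: Task 1 → Task 2 → Task 4 → Task 5 → Task 7.

54 days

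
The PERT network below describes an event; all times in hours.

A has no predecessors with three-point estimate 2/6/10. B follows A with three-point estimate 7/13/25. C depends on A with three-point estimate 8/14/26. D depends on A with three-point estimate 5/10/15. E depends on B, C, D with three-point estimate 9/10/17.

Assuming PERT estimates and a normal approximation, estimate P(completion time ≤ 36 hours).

0.871

te_A = (2 + 4·6 + 10)/6 = 36/6 = 6; σ²_A = ((10−2)/6)² = 1.778
te_B = (7 + 4·13 + 25)/6 = 84/6 = 14; σ²_B = ((25−7)/6)² = 9.000
te_C = (8 + 4·14 + 26)/6 = 90/6 = 15; σ²_C = ((26−8)/6)² = 9.000
te_D = (5 + 4·10 + 15)/6 = 60/6 = 10; σ²_D = ((15−5)/6)² = 2.778
te_E = (9 + 4·10 + 17)/6 = 66/6 = 11; σ²_E = ((17−9)/6)² = 1.778

Forward pass:
ES_A = 0; EF_A = 6
ES_B = 6; EF_B = 6+14 = 20
ES_C = 6; EF_C = 6+15 = 21
ES_D = 6; EF_D = 6+10 = 16
ES_E = max(EF_B=20, EF_C=21, EF_D=16) = 21; EF_E = 21+11 = 32
Expected project duration μ = 32 hours. Critical path: A → C → E.

Variance along critical path = 1.778 + 9.000 + 1.778 = 12.556; σ = √12.556 = 3.543 hours.
Z = (36 − 32) / 3.543 = 1.129
P(T ≤ 36) = Φ(1.129) ≈ 0.871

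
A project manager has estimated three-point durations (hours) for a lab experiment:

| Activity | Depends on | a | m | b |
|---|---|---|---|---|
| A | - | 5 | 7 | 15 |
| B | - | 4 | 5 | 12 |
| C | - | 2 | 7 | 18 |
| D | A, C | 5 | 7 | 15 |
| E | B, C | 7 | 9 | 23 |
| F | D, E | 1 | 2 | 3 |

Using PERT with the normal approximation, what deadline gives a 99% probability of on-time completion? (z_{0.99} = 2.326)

29.8 hours

te_A = (5 + 4·7 + 15)/6 = 48/6 = 8; σ²_A = ((15−5)/6)² = 2.778
te_B = (4 + 4·5 + 12)/6 = 36/6 = 6; σ²_B = ((12−4)/6)² = 1.778
te_C = (2 + 4·7 + 18)/6 = 48/6 = 8; σ²_C = ((18−2)/6)² = 7.111
te_D = (5 + 4·7 + 15)/6 = 48/6 = 8; σ²_D = ((15−5)/6)² = 2.778
te_E = (7 + 4·9 + 23)/6 = 66/6 = 11; σ²_E = ((23−7)/6)² = 7.111
te_F = (1 + 4·2 + 3)/6 = 12/6 = 2; σ²_F = ((3−1)/6)² = 0.111

Forward pass:
ES_A = 0; EF_A = 8
ES_B = 0; EF_B = 6
ES_C = 0; EF_C = 8
ES_D = max(EF_A=8, EF_C=8) = 8; EF_D = 8+8 = 16
ES_E = max(EF_B=6, EF_C=8) = 8; EF_E = 8+11 = 19
ES_F = max(EF_D=16, EF_E=19) = 19; EF_F = 19+2 = 21
Expected project duration μ = 21 hours. Critical path: C → E → F.

Variance along critical path = 7.111 + 7.111 + 0.111 = 14.333; σ = 3.786 hours.
D = μ + z·σ = 21 + 2.326·3.786 = 29.8 hours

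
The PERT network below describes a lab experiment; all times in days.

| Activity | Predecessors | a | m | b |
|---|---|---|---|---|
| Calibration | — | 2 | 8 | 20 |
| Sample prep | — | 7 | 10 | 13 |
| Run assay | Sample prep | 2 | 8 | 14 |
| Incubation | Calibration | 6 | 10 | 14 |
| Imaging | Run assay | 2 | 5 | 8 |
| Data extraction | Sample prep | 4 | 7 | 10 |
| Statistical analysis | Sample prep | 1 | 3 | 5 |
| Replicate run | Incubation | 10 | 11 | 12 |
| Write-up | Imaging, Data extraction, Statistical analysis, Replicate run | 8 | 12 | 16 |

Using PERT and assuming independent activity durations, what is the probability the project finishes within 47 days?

0.920

te_Calibration = (2 + 4·8 + 20)/6 = 54/6 = 9; σ²_Calibration = ((20−2)/6)² = 9.000
te_Sample prep = (7 + 4·10 + 13)/6 = 60/6 = 10; σ²_Sample prep = ((13−7)/6)² = 1.000
te_Run assay = (2 + 4·8 + 14)/6 = 48/6 = 8; σ²_Run assay = ((14−2)/6)² = 4.000
te_Incubation = (6 + 4·10 + 14)/6 = 60/6 = 10; σ²_Incubation = ((14−6)/6)² = 1.778
te_Imaging = (2 + 4·5 + 8)/6 = 30/6 = 5; σ²_Imaging = ((8−2)/6)² = 1.000
te_Data extraction = (4 + 4·7 + 10)/6 = 42/6 = 7; σ²_Data extraction = ((10−4)/6)² = 1.000
te_Statistical analysis = (1 + 4·3 + 5)/6 = 18/6 = 3; σ²_Statistical analysis = ((5−1)/6)² = 0.444
te_Replicate run = (10 + 4·11 + 12)/6 = 66/6 = 11; σ²_Replicate run = ((12−10)/6)² = 0.111
te_Write-up = (8 + 4·12 + 16)/6 = 72/6 = 12; σ²_Write-up = ((16−8)/6)² = 1.778

Forward pass:
ES_Calibration = 0; EF_Calibration = 9
ES_Sample prep = 0; EF_Sample prep = 10
ES_Run assay = 10; EF_Run assay = 10+8 = 18
ES_Incubation = 9; EF_Incubation = 9+10 = 19
ES_Imaging = 18; EF_Imaging = 18+5 = 23
ES_Data extraction = 10; EF_Data extraction = 10+7 = 17
ES_Statistical analysis = 10; EF_Statistical analysis = 10+3 = 13
ES_Replicate run = 19; EF_Replicate run = 19+11 = 30
ES_Write-up = max(EF_Imaging=23, EF_Data extraction=17, EF_Statistical analysis=13, EF_Replicate run=30) = 30; EF_Write-up = 30+12 = 42
Expected project duration μ = 42 days. Critical path: Calibration → Incubation → Replicate run → Write-up.

Variance along critical path = 9.000 + 1.778 + 0.111 + 1.778 = 12.667; σ = √12.667 = 3.559 days.
Z = (47 − 42) / 3.559 = 1.405
P(T ≤ 47) = Φ(1.405) ≈ 0.920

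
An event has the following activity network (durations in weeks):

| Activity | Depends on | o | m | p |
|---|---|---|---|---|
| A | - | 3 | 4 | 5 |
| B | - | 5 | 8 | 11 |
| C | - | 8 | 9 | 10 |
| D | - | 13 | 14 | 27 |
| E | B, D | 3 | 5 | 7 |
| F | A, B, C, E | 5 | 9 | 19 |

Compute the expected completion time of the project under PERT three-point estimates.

31 weeks

te_A = (3 + 4·4 + 5)/6 = 24/6 = 4
te_B = (5 + 4·8 + 11)/6 = 48/6 = 8
te_C = (8 + 4·9 + 10)/6 = 54/6 = 9
te_D = (13 + 4·14 + 27)/6 = 96/6 = 16
te_E = (3 + 4·5 + 7)/6 = 30/6 = 5
te_F = (5 + 4·9 + 19)/6 = 60/6 = 10

Forward pass:
ES_A = 0; EF_A = 4
ES_B = 0; EF_B = 8
ES_C = 0; EF_C = 9
ES_D = 0; EF_D = 16
ES_E = max(EF_B=8, EF_D=16) = 16; EF_E = 16+5 = 21
ES_F = max(EF_A=4, EF_B=8, EF_C=9, EF_E=21) = 21; EF_F = 21+10 = 31
Expected project duration μ = 31 weeks. Critical path: D → E → F.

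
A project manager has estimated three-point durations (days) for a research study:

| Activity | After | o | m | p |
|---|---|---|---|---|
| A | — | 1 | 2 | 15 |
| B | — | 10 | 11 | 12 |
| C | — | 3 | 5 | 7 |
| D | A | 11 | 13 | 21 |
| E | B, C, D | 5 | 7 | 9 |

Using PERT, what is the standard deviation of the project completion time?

2.94 days

te_A = (1 + 4·2 + 15)/6 = 24/6 = 4; σ²_A = ((15−1)/6)² = 5.444
te_B = (10 + 4·11 + 12)/6 = 66/6 = 11; σ²_B = ((12−10)/6)² = 0.111
te_C = (3 + 4·5 + 7)/6 = 30/6 = 5; σ²_C = ((7−3)/6)² = 0.444
te_D = (11 + 4·13 + 21)/6 = 84/6 = 14; σ²_D = ((21−11)/6)² = 2.778
te_E = (5 + 4·7 + 9)/6 = 42/6 = 7; σ²_E = ((9−5)/6)² = 0.444

Forward pass:
ES_A = 0; EF_A = 4
ES_B = 0; EF_B = 11
ES_C = 0; EF_C = 5
ES_D = 4; EF_D = 4+14 = 18
ES_E = max(EF_B=11, EF_C=5, EF_D=18) = 18; EF_E = 18+7 = 25
Expected project duration μ = 25 days. Critical path: A → D → E.

Variance along critical path = 5.444 + 2.778 + 0.444 = 8.667
σ = √8.667 = 2.944 days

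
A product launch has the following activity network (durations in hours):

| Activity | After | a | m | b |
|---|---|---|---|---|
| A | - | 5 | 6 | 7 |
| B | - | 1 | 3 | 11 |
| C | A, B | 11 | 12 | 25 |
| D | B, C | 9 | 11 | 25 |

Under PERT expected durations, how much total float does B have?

te_A = (5 + 4·6 + 7)/6 = 36/6 = 6
te_B = (1 + 4·3 + 11)/6 = 24/6 = 4
te_C = (11 + 4·12 + 25)/6 = 84/6 = 14
te_D = (9 + 4·11 + 25)/6 = 78/6 = 13

Forward pass:
ES_A = 0; EF_A = 6
ES_B = 0; EF_B = 4
ES_C = max(EF_A=6, EF_B=4) = 6; EF_C = 6+14 = 20
ES_D = max(EF_B=4, EF_C=20) = 20; EF_D = 20+13 = 33
Expected project duration μ = 33 hours. Critical path: A → C → D.

Backward pass:
LF_D = 33; LS_D = 33−13 = 20
LF_C = LS_D = 20; LS_C = 20−14 = 6
LF_B = min(LS_C=6, LS_D=20) = 6; LS_B = 6−4 = 2
LF_A = LS_C = 6; LS_A = 6−6 = 0
Slack_B = LS_B − ES_B = 2 − 0 = 2

2 hours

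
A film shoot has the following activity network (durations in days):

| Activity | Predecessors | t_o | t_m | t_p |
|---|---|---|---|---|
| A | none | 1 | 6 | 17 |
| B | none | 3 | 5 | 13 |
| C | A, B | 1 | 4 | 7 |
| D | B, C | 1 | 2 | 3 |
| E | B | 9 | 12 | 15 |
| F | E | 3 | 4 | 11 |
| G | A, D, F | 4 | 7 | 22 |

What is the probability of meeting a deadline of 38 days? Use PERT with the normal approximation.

te_A = (1 + 4·6 + 17)/6 = 42/6 = 7; σ²_A = ((17−1)/6)² = 7.111
te_B = (3 + 4·5 + 13)/6 = 36/6 = 6; σ²_B = ((13−3)/6)² = 2.778
te_C = (1 + 4·4 + 7)/6 = 24/6 = 4; σ²_C = ((7−1)/6)² = 1.000
te_D = (1 + 4·2 + 3)/6 = 12/6 = 2; σ²_D = ((3−1)/6)² = 0.111
te_E = (9 + 4·12 + 15)/6 = 72/6 = 12; σ²_E = ((15−9)/6)² = 1.000
te_F = (3 + 4·4 + 11)/6 = 30/6 = 5; σ²_F = ((11−3)/6)² = 1.778
te_G = (4 + 4·7 + 22)/6 = 54/6 = 9; σ²_G = ((22−4)/6)² = 9.000

Forward pass:
ES_A = 0; EF_A = 7
ES_B = 0; EF_B = 6
ES_C = max(EF_A=7, EF_B=6) = 7; EF_C = 7+4 = 11
ES_D = max(EF_B=6, EF_C=11) = 11; EF_D = 11+2 = 13
ES_E = 6; EF_E = 6+12 = 18
ES_F = 18; EF_F = 18+5 = 23
ES_G = max(EF_A=7, EF_D=13, EF_F=23) = 23; EF_G = 23+9 = 32
Expected project duration μ = 32 days. Critical path: B → E → F → G.

Variance along critical path = 2.778 + 1.000 + 1.778 + 9.000 = 14.556; σ = √14.556 = 3.815 days.
Z = (38 − 32) / 3.815 = 1.573
P(T ≤ 38) = Φ(1.573) ≈ 0.942

0.942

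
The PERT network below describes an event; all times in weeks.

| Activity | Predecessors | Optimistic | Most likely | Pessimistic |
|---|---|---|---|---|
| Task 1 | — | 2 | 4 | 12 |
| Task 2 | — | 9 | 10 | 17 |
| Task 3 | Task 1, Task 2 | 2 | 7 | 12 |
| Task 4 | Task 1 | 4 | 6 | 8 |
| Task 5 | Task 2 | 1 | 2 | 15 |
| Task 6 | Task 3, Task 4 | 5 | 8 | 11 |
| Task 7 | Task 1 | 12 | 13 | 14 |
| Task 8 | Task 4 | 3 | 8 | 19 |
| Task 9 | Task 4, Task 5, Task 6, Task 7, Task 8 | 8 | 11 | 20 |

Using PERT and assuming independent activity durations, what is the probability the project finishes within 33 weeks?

te_Task 1 = (2 + 4·4 + 12)/6 = 30/6 = 5; σ²_Task 1 = ((12−2)/6)² = 2.778
te_Task 2 = (9 + 4·10 + 17)/6 = 66/6 = 11; σ²_Task 2 = ((17−9)/6)² = 1.778
te_Task 3 = (2 + 4·7 + 12)/6 = 42/6 = 7; σ²_Task 3 = ((12−2)/6)² = 2.778
te_Task 4 = (4 + 4·6 + 8)/6 = 36/6 = 6; σ²_Task 4 = ((8−4)/6)² = 0.444
te_Task 5 = (1 + 4·2 + 15)/6 = 24/6 = 4; σ²_Task 5 = ((15−1)/6)² = 5.444
te_Task 6 = (5 + 4·8 + 11)/6 = 48/6 = 8; σ²_Task 6 = ((11−5)/6)² = 1.000
te_Task 7 = (12 + 4·13 + 14)/6 = 78/6 = 13; σ²_Task 7 = ((14−12)/6)² = 0.111
te_Task 8 = (3 + 4·8 + 19)/6 = 54/6 = 9; σ²_Task 8 = ((19−3)/6)² = 7.111
te_Task 9 = (8 + 4·11 + 20)/6 = 72/6 = 12; σ²_Task 9 = ((20−8)/6)² = 4.000

Forward pass:
ES_Task 1 = 0; EF_Task 1 = 5
ES_Task 2 = 0; EF_Task 2 = 11
ES_Task 3 = max(EF_Task 1=5, EF_Task 2=11) = 11; EF_Task 3 = 11+7 = 18
ES_Task 4 = 5; EF_Task 4 = 5+6 = 11
ES_Task 5 = 11; EF_Task 5 = 11+4 = 15
ES_Task 6 = max(EF_Task 3=18, EF_Task 4=11) = 18; EF_Task 6 = 18+8 = 26
ES_Task 7 = 5; EF_Task 7 = 5+13 = 18
ES_Task 8 = 11; EF_Task 8 = 11+9 = 20
ES_Task 9 = max(EF_Task 4=11, EF_Task 5=15, EF_Task 6=26, EF_Task 7=18, EF_Task 8=20) = 26; EF_Task 9 = 26+12 = 38
Expected project duration μ = 38 weeks. Critical path: Task 2 → Task 3 → Task 6 → Task 9.

Variance along critical path = 1.778 + 2.778 + 1.000 + 4.000 = 9.556; σ = √9.556 = 3.091 weeks.
Z = (33 − 38) / 3.091 = -1.617
P(T ≤ 33) = Φ(-1.617) ≈ 0.053

0.053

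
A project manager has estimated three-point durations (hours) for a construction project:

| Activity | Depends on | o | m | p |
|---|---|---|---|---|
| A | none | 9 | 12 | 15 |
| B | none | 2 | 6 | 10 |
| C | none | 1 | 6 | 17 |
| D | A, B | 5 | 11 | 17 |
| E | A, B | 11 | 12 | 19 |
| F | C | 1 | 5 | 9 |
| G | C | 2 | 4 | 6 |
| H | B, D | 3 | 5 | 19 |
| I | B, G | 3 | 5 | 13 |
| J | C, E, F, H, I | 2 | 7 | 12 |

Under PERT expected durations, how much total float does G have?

13 hours

te_A = (9 + 4·12 + 15)/6 = 72/6 = 12
te_B = (2 + 4·6 + 10)/6 = 36/6 = 6
te_C = (1 + 4·6 + 17)/6 = 42/6 = 7
te_D = (5 + 4·11 + 17)/6 = 66/6 = 11
te_E = (11 + 4·12 + 19)/6 = 78/6 = 13
te_F = (1 + 4·5 + 9)/6 = 30/6 = 5
te_G = (2 + 4·4 + 6)/6 = 24/6 = 4
te_H = (3 + 4·5 + 19)/6 = 42/6 = 7
te_I = (3 + 4·5 + 13)/6 = 36/6 = 6
te_J = (2 + 4·7 + 12)/6 = 42/6 = 7

Forward pass:
ES_A = 0; EF_A = 12
ES_B = 0; EF_B = 6
ES_C = 0; EF_C = 7
ES_D = max(EF_A=12, EF_B=6) = 12; EF_D = 12+11 = 23
ES_E = max(EF_A=12, EF_B=6) = 12; EF_E = 12+13 = 25
ES_F = 7; EF_F = 7+5 = 12
ES_G = 7; EF_G = 7+4 = 11
ES_H = max(EF_B=6, EF_D=23) = 23; EF_H = 23+7 = 30
ES_I = max(EF_B=6, EF_G=11) = 11; EF_I = 11+6 = 17
ES_J = max(EF_C=7, EF_E=25, EF_F=12, EF_H=30, EF_I=17) = 30; EF_J = 30+7 = 37
Expected project duration μ = 37 hours. Critical path: A → D → H → J.

Backward pass:
LF_J = 37; LS_J = 37−7 = 30
LF_I = LS_J = 30; LS_I = 30−6 = 24
LF_H = LS_J = 30; LS_H = 30−7 = 23
LF_G = LS_I = 24; LS_G = 24−4 = 20
LF_F = LS_J = 30; LS_F = 30−5 = 25
LF_E = LS_J = 30; LS_E = 30−13 = 17
LF_D = LS_H = 23; LS_D = 23−11 = 12
LF_C = min(LS_F=25, LS_G=20, LS_J=30) = 20; LS_C = 20−7 = 13
LF_B = min(LS_D=12, LS_E=17, LS_H=23, LS_I=24) = 12; LS_B = 12−6 = 6
LF_A = min(LS_D=12, LS_E=17) = 12; LS_A = 12−12 = 0
Slack_G = LS_G − ES_G = 20 − 7 = 13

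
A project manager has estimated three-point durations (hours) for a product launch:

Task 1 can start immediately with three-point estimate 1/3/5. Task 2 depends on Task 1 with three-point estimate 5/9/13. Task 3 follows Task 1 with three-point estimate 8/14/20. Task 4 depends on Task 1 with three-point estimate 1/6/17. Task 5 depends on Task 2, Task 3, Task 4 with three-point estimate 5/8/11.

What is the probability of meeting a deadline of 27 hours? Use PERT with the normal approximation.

0.804

te_Task 1 = (1 + 4·3 + 5)/6 = 18/6 = 3; σ²_Task 1 = ((5−1)/6)² = 0.444
te_Task 2 = (5 + 4·9 + 13)/6 = 54/6 = 9; σ²_Task 2 = ((13−5)/6)² = 1.778
te_Task 3 = (8 + 4·14 + 20)/6 = 84/6 = 14; σ²_Task 3 = ((20−8)/6)² = 4.000
te_Task 4 = (1 + 4·6 + 17)/6 = 42/6 = 7; σ²_Task 4 = ((17−1)/6)² = 7.111
te_Task 5 = (5 + 4·8 + 11)/6 = 48/6 = 8; σ²_Task 5 = ((11−5)/6)² = 1.000

Forward pass:
ES_Task 1 = 0; EF_Task 1 = 3
ES_Task 2 = 3; EF_Task 2 = 3+9 = 12
ES_Task 3 = 3; EF_Task 3 = 3+14 = 17
ES_Task 4 = 3; EF_Task 4 = 3+7 = 10
ES_Task 5 = max(EF_Task 2=12, EF_Task 3=17, EF_Task 4=10) = 17; EF_Task 5 = 17+8 = 25
Expected project duration μ = 25 hours. Critical path: Task 1 → Task 3 → Task 5.

Variance along critical path = 0.444 + 4.000 + 1.000 = 5.444; σ = √5.444 = 2.333 hours.
Z = (27 − 25) / 2.333 = 0.857
P(T ≤ 27) = Φ(0.857) ≈ 0.804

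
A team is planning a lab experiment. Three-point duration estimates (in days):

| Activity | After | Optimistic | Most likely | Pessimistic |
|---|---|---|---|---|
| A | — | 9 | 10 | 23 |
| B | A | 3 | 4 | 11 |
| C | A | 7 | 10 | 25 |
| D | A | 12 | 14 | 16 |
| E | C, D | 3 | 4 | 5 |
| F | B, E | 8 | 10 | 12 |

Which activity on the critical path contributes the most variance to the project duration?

A

te_A = (9 + 4·10 + 23)/6 = 72/6 = 12; σ²_A = ((23−9)/6)² = 5.444
te_B = (3 + 4·4 + 11)/6 = 30/6 = 5; σ²_B = ((11−3)/6)² = 1.778
te_C = (7 + 4·10 + 25)/6 = 72/6 = 12; σ²_C = ((25−7)/6)² = 9.000
te_D = (12 + 4·14 + 16)/6 = 84/6 = 14; σ²_D = ((16−12)/6)² = 0.444
te_E = (3 + 4·4 + 5)/6 = 24/6 = 4; σ²_E = ((5−3)/6)² = 0.111
te_F = (8 + 4·10 + 12)/6 = 60/6 = 10; σ²_F = ((12−8)/6)² = 0.444

Forward pass:
ES_A = 0; EF_A = 12
ES_B = 12; EF_B = 12+5 = 17
ES_C = 12; EF_C = 12+12 = 24
ES_D = 12; EF_D = 12+14 = 26
ES_E = max(EF_C=24, EF_D=26) = 26; EF_E = 26+4 = 30
ES_F = max(EF_B=17, EF_E=30) = 30; EF_F = 30+10 = 40
Expected project duration μ = 40 days. Critical path: A → D → E → F.

Variances on critical path: σ²_A=5.444, σ²_D=0.444, σ²_E=0.111, σ²_F=0.444.
Largest is σ²_A = 5.444.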